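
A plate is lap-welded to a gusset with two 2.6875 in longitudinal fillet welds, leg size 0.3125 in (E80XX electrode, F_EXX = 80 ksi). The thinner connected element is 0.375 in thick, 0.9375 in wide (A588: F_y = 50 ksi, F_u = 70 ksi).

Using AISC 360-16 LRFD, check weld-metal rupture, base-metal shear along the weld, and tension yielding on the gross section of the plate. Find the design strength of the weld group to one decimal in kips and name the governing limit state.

Weld metal: throat = 0.707×0.3125 = 0.22094 in, L = 2×2.6875 = 5.375 in. φR_n = 0.75 × 0.6 × 80 × 0.22094 × 5.375 = 42.8 kips.
Base metal shear (0.375 in plate): yield φR_n = 1.0×0.6×50×0.375×5.375 = 60.5 kips; rupture φR_n = 0.75×0.6×70×0.375×5.375 = 63.5 kips; take 60.5 kips (yield).
Tension yield (gross): A_g = 0.9375×0.375 = 0.35156 in². φR_n = 0.90 × 50 × 0.35156 = 15.8 kips.
Governing: min(42.8, 60.5, 15.8) = 15.8 kips → gross-section yield.

15.8 kips (gross-section yield governs)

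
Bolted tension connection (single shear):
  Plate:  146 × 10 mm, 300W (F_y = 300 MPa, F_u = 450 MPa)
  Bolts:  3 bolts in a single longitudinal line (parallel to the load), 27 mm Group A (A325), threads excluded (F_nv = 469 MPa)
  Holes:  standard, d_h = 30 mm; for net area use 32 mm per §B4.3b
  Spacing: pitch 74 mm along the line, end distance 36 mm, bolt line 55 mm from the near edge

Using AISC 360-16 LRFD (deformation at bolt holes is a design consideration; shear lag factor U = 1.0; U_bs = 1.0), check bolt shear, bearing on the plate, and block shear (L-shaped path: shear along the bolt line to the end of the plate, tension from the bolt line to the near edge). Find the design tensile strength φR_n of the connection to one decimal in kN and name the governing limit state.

342.2 kN (block shear governs)

Bolt shear: A_b = π(27)²/4 = 572.56 mm². φR_n = 0.75 × 469 × 572.56 × 3 × 1 = 604.2 kN.
Bearing (10 mm plate, F_u = 450 MPa): end bolts L_c = 36 − 30/2 = 21, R_n = min(1.2×21×10×450, 2.4×27×10×450) = 113.4 kN/bolt; interior L_c = 74 − 30 = 44, R_n = 237.6 kN/bolt. φR_n = 0.75 × (1×113.4 + 2×237.6) = 441.5 kN.
Block shear: shear path 1×[36+2×74] = 1×184 mm, A_gv = 1840, A_nv = 1×(184 − 2.5×32)×10 = 1040 mm²; tension to near edge: (55 − 0.5×32)×10 = 390 mm². R_n = min(0.6×450×1040, 0.6×300×1840) + 1.0×450×390 = min(280.8, 331.2) + 175.5 = 456.3 kN. φR_n = 0.75 × 456.3 = 342.2 kN.
Governing: min(604.2, 441.5, 342.2) = 342.2 kN → block shear.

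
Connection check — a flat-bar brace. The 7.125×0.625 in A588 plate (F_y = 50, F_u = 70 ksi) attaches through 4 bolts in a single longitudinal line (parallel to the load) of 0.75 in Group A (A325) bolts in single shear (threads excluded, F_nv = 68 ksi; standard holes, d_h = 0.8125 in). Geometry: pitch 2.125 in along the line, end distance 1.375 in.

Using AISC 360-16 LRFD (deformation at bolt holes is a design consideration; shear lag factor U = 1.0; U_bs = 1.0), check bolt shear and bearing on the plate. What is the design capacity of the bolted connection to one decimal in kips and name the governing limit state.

90.1 kips (bolt shear governs)

Bolt shear: A_b = π(0.75)²/4 = 0.44179 in². φR_n = 0.75 × 68 × 0.44179 × 4 × 1 = 90.1 kips.
Bearing (0.625 in plate, F_u = 70 ksi): end bolts L_c = 1.375 − 0.8125/2 = 0.96875, R_n = min(1.2×0.96875×0.625×70, 2.4×0.75×0.625×70) = 50.859 kips/bolt; interior L_c = 2.125 − 0.8125 = 1.3125, R_n = 68.906 kips/bolt. φR_n = 0.75 × (1×50.859 + 3×68.906) = 193.2 kips.
Governing: min(90.1, 193.2) = 90.1 kips → bolt shear.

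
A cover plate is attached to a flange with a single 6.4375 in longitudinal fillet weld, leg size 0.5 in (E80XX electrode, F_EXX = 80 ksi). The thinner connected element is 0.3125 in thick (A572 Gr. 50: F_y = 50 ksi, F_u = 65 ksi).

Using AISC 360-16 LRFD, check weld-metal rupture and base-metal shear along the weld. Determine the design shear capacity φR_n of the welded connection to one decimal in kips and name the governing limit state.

Weld metal: throat = 0.707×0.5 = 0.3535 in, L = 6.4375 in. φR_n = 0.75 × 0.6 × 80 × 0.3535 × 6.4375 = 81.9 kips.
Base metal shear (0.3125 in plate): yield φR_n = 1.0×0.6×50×0.3125×6.4375 = 60.4 kips; rupture φR_n = 0.75×0.6×65×0.3125×6.4375 = 58.8 kips; take 58.8 kips (rupture).
Governing: min(81.9, 58.8) = 58.8 kips → base-metal shear.

58.8 kips (base-metal shear governs)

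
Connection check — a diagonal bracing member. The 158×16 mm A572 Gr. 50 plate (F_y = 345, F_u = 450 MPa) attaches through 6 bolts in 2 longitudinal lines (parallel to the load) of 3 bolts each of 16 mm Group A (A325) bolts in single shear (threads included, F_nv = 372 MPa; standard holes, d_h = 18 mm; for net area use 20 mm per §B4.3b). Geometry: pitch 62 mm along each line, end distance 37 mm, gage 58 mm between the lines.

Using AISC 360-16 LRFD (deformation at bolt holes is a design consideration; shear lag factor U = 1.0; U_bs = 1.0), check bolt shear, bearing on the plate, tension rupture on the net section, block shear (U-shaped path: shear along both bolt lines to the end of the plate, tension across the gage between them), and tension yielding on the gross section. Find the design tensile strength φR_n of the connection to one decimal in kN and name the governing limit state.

Bolt shear: A_b = π(16)²/4 = 201.06 mm². φR_n = 0.75 × 372 × 201.06 × 6 × 1 = 336.6 kN.
Bearing (16 mm plate, F_u = 450 MPa): end bolts L_c = 37 − 18/2 = 28, R_n = min(1.2×28×16×450, 2.4×16×16×450) = 241.92 kN/bolt; interior L_c = 62 − 18 = 44, R_n = 276.48 kN/bolt. φR_n = 0.75 × (2×241.92 + 4×276.48) = 1192.3 kN.
Tension rupture (net): A_n = (158 − 2×20)×16 = 1888 mm² (U = 1.0, A_e = A_n). φR_n = 0.75 × 450 × 1888 = 637.2 kN.
Block shear: shear path 2×[37+2×62] = 2×161 mm, A_gv = 5152, A_nv = 2×(161 − 2.5×20)×16 = 3552 mm²; tension across gage: (58 − 1×20)×16 = 608 mm². R_n = min(0.6×450×3552, 0.6×345×5152) + 1.0×450×608 = min(959.04, 1066.5) + 273.6 = 1232.6 kN. φR_n = 0.75 × 1232.6 = 924.5 kN.
Tension yield (gross): A_g = 158×16 = 2528 mm². φR_n = 0.90 × 345 × 2528 = 784.9 kN.
Governing: min(336.6, 1192.3, 637.2, 924.5, 784.9) = 336.6 kN → bolt shear.

336.6 kN (bolt shear governs)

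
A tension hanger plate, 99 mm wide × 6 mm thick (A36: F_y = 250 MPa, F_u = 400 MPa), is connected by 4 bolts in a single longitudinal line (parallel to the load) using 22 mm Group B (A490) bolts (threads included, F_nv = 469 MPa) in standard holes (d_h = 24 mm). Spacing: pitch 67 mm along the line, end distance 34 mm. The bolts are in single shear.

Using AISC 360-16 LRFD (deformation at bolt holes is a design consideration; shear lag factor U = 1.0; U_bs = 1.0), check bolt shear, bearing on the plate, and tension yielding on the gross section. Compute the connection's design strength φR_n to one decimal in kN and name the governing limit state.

133.7 kN (gross-section yield governs)

Bolt shear: A_b = π(22)²/4 = 380.13 mm². φR_n = 0.75 × 469 × 380.13 × 4 × 1 = 534.8 kN.
Bearing (6 mm plate, F_u = 400 MPa): end bolts L_c = 34 − 24/2 = 22, R_n = min(1.2×22×6×400, 2.4×22×6×400) = 63.36 kN/bolt; interior L_c = 67 − 24 = 43, R_n = 123.84 kN/bolt. φR_n = 0.75 × (1×63.36 + 3×123.84) = 326.2 kN.
Tension yield (gross): A_g = 99×6 = 594 mm². φR_n = 0.90 × 250 × 594 = 133.7 kN.
Governing: min(534.8, 326.2, 133.7) = 133.7 kN → gross-section yield.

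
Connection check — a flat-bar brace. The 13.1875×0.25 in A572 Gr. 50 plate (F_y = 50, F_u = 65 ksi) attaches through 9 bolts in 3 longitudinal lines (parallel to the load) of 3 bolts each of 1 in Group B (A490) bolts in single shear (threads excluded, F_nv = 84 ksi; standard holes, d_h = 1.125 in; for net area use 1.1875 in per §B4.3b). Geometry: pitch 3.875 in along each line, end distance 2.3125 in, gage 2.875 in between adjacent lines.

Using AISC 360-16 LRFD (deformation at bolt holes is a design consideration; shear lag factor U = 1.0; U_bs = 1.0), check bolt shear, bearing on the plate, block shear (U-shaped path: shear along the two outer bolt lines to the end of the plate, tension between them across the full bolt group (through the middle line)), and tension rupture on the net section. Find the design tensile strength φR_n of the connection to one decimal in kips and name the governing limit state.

117.3 kips (net-section rupture governs)

Bolt shear: A_b = π(1)²/4 = 0.7854 in². φR_n = 0.75 × 84 × 0.7854 × 9 × 1 = 445.3 kips.
Bearing (0.25 in plate, F_u = 65 ksi): end bolts L_c = 2.3125 − 1.125/2 = 1.75, R_n = min(1.2×1.75×0.25×65, 2.4×1×0.25×65) = 34.125 kips/bolt; interior L_c = 3.875 − 1.125 = 2.75, R_n = 39 kips/bolt. φR_n = 0.75 × (3×34.125 + 6×39) = 252.3 kips.
Block shear: shear path 2×[2.3125+2×3.875] = 2×10.0625 in, A_gv = 5.0313, A_nv = 2×(10.0625 − 2.5×1.1875)×0.25 = 3.5469 in²; tension across gage: (5.75 − 2×1.1875)×0.25 = 0.84375 in². R_n = min(0.6×65×3.5469, 0.6×50×5.0313) + 1.0×65×0.84375 = min(138.33, 150.94) + 54.844 = 193.17 kips. φR_n = 0.75 × 193.17 = 144.9 kips.
Tension rupture (net): A_n = (13.1875 − 3×1.1875)×0.25 = 2.4063 in² (U = 1.0, A_e = A_n). φR_n = 0.75 × 65 × 2.4063 = 117.3 kips.
Governing: min(445.3, 252.3, 144.9, 117.3) = 117.3 kips → net-section rupture.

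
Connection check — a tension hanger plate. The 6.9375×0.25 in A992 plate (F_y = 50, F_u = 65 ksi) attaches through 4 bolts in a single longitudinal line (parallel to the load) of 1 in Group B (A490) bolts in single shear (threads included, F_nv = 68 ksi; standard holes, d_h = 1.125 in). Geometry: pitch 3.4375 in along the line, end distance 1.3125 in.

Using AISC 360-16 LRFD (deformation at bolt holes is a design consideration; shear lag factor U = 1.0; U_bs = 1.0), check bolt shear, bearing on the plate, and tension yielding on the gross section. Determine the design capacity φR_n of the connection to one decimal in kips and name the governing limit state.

Bolt shear: A_b = π(1)²/4 = 0.7854 in². φR_n = 0.75 × 68 × 0.7854 × 4 × 1 = 160.2 kips.
Bearing (0.25 in plate, F_u = 65 ksi): end bolts L_c = 1.3125 − 1.125/2 = 0.75, R_n = min(1.2×0.75×0.25×65, 2.4×1×0.25×65) = 14.625 kips/bolt; interior L_c = 3.4375 − 1.125 = 2.3125, R_n = 39 kips/bolt. φR_n = 0.75 × (1×14.625 + 3×39) = 98.7 kips.
Tension yield (gross): A_g = 6.9375×0.25 = 1.7344 in². φR_n = 0.90 × 50 × 1.7344 = 78.0 kips.
Governing: min(160.2, 98.7, 78.0) = 78.0 kips → gross-section yield.

78.0 kips (gross-section yield governs)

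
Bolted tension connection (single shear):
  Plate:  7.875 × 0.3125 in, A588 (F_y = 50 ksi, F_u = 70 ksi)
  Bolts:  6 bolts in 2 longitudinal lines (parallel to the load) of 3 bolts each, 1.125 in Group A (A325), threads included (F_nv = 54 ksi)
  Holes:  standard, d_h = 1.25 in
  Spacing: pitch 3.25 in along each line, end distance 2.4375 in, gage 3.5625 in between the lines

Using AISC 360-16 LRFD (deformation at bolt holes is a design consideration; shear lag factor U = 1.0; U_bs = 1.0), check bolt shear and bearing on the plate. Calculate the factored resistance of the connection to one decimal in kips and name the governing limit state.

Bolt shear: A_b = π(1.125)²/4 = 0.99402 in². φR_n = 0.75 × 54 × 0.99402 × 6 × 1 = 241.5 kips.
Bearing (0.3125 in plate, F_u = 70 ksi): end bolts L_c = 2.4375 − 1.25/2 = 1.8125, R_n = min(1.2×1.8125×0.3125×70, 2.4×1.125×0.3125×70) = 47.578 kips/bolt; interior L_c = 3.25 − 1.25 = 2, R_n = 52.5 kips/bolt. φR_n = 0.75 × (2×47.578 + 4×52.5) = 228.9 kips.
Governing: min(241.5, 228.9) = 228.9 kips → bearing.

228.9 kips (bearing governs)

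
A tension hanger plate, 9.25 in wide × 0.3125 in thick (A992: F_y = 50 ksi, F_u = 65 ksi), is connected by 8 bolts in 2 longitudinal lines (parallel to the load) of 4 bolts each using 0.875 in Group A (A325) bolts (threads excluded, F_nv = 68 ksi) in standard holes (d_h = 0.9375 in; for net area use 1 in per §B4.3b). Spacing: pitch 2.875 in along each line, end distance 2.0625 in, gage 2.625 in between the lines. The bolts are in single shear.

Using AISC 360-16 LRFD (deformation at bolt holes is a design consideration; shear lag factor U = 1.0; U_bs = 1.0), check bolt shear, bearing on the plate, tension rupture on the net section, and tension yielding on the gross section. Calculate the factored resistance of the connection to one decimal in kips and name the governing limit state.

Bolt shear: A_b = π(0.875)²/4 = 0.60132 in². φR_n = 0.75 × 68 × 0.60132 × 8 × 1 = 245.3 kips.
Bearing (0.3125 in plate, F_u = 65 ksi): end bolts L_c = 2.0625 − 0.9375/2 = 1.59375, R_n = min(1.2×1.59375×0.3125×65, 2.4×0.875×0.3125×65) = 38.848 kips/bolt; interior L_c = 2.875 − 0.9375 = 1.9375, R_n = 42.656 kips/bolt. φR_n = 0.75 × (2×38.848 + 6×42.656) = 250.2 kips.
Tension rupture (net): A_n = (9.25 − 2×1)×0.3125 = 2.2656 in² (U = 1.0, A_e = A_n). φR_n = 0.75 × 65 × 2.2656 = 110.4 kips.
Tension yield (gross): A_g = 9.25×0.3125 = 2.8906 in². φR_n = 0.90 × 50 × 2.8906 = 130.1 kips.
Governing: min(245.3, 250.2, 110.4, 130.1) = 110.4 kips → net-section rupture.

110.4 kips (net-section rupture governs)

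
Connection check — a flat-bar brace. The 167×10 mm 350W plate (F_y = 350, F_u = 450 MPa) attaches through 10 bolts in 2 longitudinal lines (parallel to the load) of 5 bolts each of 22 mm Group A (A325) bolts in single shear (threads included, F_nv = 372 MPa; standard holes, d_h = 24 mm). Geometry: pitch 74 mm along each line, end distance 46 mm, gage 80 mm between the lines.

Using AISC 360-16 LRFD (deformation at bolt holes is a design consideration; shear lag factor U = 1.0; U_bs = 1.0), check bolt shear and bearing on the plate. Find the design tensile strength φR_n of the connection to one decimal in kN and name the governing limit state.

Bolt shear: A_b = π(22)²/4 = 380.13 mm². φR_n = 0.75 × 372 × 380.13 × 10 × 1 = 1060.6 kN.
Bearing (10 mm plate, F_u = 450 MPa): end bolts L_c = 46 − 24/2 = 34, R_n = min(1.2×34×10×450, 2.4×22×10×450) = 183.6 kN/bolt; interior L_c = 74 − 24 = 50, R_n = 237.6 kN/bolt. φR_n = 0.75 × (2×183.6 + 8×237.6) = 1701.0 kN.
Governing: min(1060.6, 1701.0) = 1060.6 kN → bolt shear.

1060.6 kN (bolt shear governs)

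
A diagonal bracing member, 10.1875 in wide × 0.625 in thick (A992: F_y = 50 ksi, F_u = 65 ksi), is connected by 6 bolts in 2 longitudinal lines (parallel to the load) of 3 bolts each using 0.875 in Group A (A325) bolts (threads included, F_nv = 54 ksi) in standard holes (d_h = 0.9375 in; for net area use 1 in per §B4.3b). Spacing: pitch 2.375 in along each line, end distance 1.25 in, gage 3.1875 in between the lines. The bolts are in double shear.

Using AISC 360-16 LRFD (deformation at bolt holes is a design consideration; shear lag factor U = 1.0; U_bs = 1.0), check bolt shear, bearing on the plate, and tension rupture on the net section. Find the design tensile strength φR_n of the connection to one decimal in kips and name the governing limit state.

Bolt shear: A_b = π(0.875)²/4 = 0.60132 in². φR_n = 0.75 × 54 × 0.60132 × 6 × 2 = 292.2 kips.
Bearing (0.625 in plate, F_u = 65 ksi): end bolts L_c = 1.25 − 0.9375/2 = 0.78125, R_n = min(1.2×0.78125×0.625×65, 2.4×0.875×0.625×65) = 38.086 kips/bolt; interior L_c = 2.375 − 0.9375 = 1.4375, R_n = 70.078 kips/bolt. φR_n = 0.75 × (2×38.086 + 4×70.078) = 267.4 kips.
Tension rupture (net): A_n = (10.1875 − 2×1)×0.625 = 5.1172 in² (U = 1.0, A_e = A_n). φR_n = 0.75 × 65 × 5.1172 = 249.5 kips.
Governing: min(292.2, 267.4, 249.5) = 249.5 kips → net-section rupture.

249.5 kips (net-section rupture governs)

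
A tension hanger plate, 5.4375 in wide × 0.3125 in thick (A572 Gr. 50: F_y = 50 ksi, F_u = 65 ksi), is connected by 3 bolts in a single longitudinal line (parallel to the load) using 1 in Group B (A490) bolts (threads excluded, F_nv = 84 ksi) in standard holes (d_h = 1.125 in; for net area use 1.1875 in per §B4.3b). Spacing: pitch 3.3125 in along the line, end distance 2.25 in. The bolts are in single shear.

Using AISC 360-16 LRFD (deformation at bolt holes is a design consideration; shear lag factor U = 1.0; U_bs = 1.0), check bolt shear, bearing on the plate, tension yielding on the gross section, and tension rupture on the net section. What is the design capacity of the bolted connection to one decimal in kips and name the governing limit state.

Bolt shear: A_b = π(1)²/4 = 0.7854 in². φR_n = 0.75 × 84 × 0.7854 × 3 × 1 = 148.4 kips.
Bearing (0.3125 in plate, F_u = 65 ksi): end bolts L_c = 2.25 − 1.125/2 = 1.6875, R_n = min(1.2×1.6875×0.3125×65, 2.4×1×0.3125×65) = 41.133 kips/bolt; interior L_c = 3.3125 − 1.125 = 2.1875, R_n = 48.75 kips/bolt. φR_n = 0.75 × (1×41.133 + 2×48.75) = 104.0 kips.
Tension yield (gross): A_g = 5.4375×0.3125 = 1.6992 in². φR_n = 0.90 × 50 × 1.6992 = 76.5 kips.
Tension rupture (net): A_n = (5.4375 − 1×1.1875)×0.3125 = 1.3281 in² (U = 1.0, A_e = A_n). φR_n = 0.75 × 65 × 1.3281 = 64.7 kips.
Governing: min(148.4, 104.0, 76.5, 64.7) = 64.7 kips → net-section rupture.

64.7 kips (net-section rupture governs)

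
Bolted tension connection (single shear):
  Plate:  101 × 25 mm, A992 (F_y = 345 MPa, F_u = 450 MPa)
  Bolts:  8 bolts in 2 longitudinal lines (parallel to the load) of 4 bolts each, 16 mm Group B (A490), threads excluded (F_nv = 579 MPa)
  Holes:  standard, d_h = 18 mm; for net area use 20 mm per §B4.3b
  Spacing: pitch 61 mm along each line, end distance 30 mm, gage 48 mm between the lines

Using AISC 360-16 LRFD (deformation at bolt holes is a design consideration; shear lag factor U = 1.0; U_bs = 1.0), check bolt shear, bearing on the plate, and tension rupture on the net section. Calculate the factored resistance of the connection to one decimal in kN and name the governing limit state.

514.7 kN (net-section rupture governs)

Bolt shear: A_b = π(16)²/4 = 201.06 mm². φR_n = 0.75 × 579 × 201.06 × 8 × 1 = 698.5 kN.
Bearing (25 mm plate, F_u = 450 MPa): end bolts L_c = 30 − 18/2 = 21, R_n = min(1.2×21×25×450, 2.4×16×25×450) = 283.5 kN/bolt; interior L_c = 61 − 18 = 43, R_n = 432 kN/bolt. φR_n = 0.75 × (2×283.5 + 6×432) = 2369.3 kN.
Tension rupture (net): A_n = (101 − 2×20)×25 = 1525 mm² (U = 1.0, A_e = A_n). φR_n = 0.75 × 450 × 1525 = 514.7 kN.
Governing: min(698.5, 2369.3, 514.7) = 514.7 kN → net-section rupture.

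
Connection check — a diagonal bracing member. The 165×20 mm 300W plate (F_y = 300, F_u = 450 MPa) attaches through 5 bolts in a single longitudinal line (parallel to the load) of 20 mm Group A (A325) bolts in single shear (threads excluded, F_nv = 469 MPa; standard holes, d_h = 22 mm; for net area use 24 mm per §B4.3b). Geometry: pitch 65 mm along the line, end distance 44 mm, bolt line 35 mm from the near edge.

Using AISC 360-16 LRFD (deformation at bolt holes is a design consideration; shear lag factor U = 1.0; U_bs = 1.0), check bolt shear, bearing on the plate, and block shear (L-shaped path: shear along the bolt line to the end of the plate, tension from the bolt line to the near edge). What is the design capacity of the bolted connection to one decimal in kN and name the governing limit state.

552.5 kN (bolt shear governs)

Bolt shear: A_b = π(20)²/4 = 314.16 mm². φR_n = 0.75 × 469 × 314.16 × 5 × 1 = 552.5 kN.
Bearing (20 mm plate, F_u = 450 MPa): end bolts L_c = 44 − 22/2 = 33, R_n = min(1.2×33×20×450, 2.4×20×20×450) = 356.4 kN/bolt; interior L_c = 65 − 22 = 43, R_n = 432 kN/bolt. φR_n = 0.75 × (1×356.4 + 4×432) = 1563.3 kN.
Block shear: shear path 1×[44+4×65] = 1×304 mm, A_gv = 6080, A_nv = 1×(304 − 4.5×24)×20 = 3920 mm²; tension to near edge: (35 − 0.5×24)×20 = 460 mm². R_n = min(0.6×450×3920, 0.6×300×6080) + 1.0×450×460 = min(1058.4, 1094.4) + 207 = 1265.4 kN. φR_n = 0.75 × 1265.4 = 949.1 kN.
Governing: min(552.5, 1563.3, 949.1) = 552.5 kN → bolt shear.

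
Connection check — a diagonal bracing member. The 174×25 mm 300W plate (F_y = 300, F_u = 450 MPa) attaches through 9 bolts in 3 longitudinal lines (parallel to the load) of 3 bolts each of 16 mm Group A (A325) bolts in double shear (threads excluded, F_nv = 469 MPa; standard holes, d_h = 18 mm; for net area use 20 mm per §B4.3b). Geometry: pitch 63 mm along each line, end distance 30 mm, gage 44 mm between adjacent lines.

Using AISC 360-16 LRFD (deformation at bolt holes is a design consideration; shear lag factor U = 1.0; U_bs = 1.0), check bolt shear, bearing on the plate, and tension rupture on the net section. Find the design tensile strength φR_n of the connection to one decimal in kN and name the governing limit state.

Bolt shear: A_b = π(16)²/4 = 201.06 mm². φR_n = 0.75 × 469 × 201.06 × 9 × 2 = 1273.0 kN.
Bearing (25 mm plate, F_u = 450 MPa): end bolts L_c = 30 − 18/2 = 21, R_n = min(1.2×21×25×450, 2.4×16×25×450) = 283.5 kN/bolt; interior L_c = 63 − 18 = 45, R_n = 432 kN/bolt. φR_n = 0.75 × (3×283.5 + 6×432) = 2581.9 kN.
Tension rupture (net): A_n = (174 − 3×20)×25 = 2850 mm² (U = 1.0, A_e = A_n). φR_n = 0.75 × 450 × 2850 = 961.9 kN.
Governing: min(1273.0, 2581.9, 961.9) = 961.9 kN → net-section rupture.

961.9 kN (net-section rupture governs)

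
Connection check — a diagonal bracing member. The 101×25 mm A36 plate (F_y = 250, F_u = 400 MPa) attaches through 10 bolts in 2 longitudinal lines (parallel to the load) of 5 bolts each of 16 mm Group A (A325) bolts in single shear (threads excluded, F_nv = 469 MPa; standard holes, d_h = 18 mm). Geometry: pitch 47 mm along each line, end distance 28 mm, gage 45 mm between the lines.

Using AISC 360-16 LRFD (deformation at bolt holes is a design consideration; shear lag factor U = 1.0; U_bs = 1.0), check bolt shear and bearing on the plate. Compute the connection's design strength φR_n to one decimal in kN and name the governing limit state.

707.2 kN (bolt shear governs)

Bolt shear: A_b = π(16)²/4 = 201.06 mm². φR_n = 0.75 × 469 × 201.06 × 10 × 1 = 707.2 kN.
Bearing (25 mm plate, F_u = 400 MPa): end bolts L_c = 28 − 18/2 = 19, R_n = min(1.2×19×25×400, 2.4×16×25×400) = 228 kN/bolt; interior L_c = 47 − 18 = 29, R_n = 348 kN/bolt. φR_n = 0.75 × (2×228 + 8×348) = 2430.0 kN.
Governing: min(707.2, 2430.0) = 707.2 kN → bolt shear.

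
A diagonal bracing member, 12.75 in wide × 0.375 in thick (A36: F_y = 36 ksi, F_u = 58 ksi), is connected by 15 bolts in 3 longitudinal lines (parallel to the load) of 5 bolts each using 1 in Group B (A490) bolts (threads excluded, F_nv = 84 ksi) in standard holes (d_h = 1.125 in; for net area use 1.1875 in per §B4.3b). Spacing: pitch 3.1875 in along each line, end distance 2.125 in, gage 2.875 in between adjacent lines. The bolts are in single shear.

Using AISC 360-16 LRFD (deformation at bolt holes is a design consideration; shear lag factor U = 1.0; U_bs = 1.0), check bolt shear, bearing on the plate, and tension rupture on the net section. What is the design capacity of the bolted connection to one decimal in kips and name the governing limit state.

Bolt shear: A_b = π(1)²/4 = 0.7854 in². φR_n = 0.75 × 84 × 0.7854 × 15 × 1 = 742.2 kips.
Bearing (0.375 in plate, F_u = 58 ksi): end bolts L_c = 2.125 − 1.125/2 = 1.5625, R_n = min(1.2×1.5625×0.375×58, 2.4×1×0.375×58) = 40.781 kips/bolt; interior L_c = 3.1875 − 1.125 = 2.0625, R_n = 52.2 kips/bolt. φR_n = 0.75 × (3×40.781 + 12×52.2) = 561.6 kips.
Tension rupture (net): A_n = (12.75 − 3×1.1875)×0.375 = 3.4453 in² (U = 1.0, A_e = A_n). φR_n = 0.75 × 58 × 3.4453 = 149.9 kips.
Governing: min(742.2, 561.6, 149.9) = 149.9 kips → net-section rupture.

149.9 kips (net-section rupture governs)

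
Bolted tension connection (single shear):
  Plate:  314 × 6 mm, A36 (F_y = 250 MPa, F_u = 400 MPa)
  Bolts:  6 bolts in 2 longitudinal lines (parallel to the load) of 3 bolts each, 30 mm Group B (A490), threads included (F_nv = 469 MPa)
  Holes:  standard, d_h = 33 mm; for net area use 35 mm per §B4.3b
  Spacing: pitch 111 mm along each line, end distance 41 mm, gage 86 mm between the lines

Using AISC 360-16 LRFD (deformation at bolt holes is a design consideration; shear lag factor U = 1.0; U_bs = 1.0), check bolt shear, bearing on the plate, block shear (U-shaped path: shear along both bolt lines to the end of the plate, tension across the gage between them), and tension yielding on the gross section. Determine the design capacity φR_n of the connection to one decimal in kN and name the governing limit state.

423.9 kN (gross-section yield governs)

Bolt shear: A_b = π(30)²/4 = 706.86 mm². φR_n = 0.75 × 469 × 706.86 × 6 × 1 = 1491.8 kN.
Bearing (6 mm plate, F_u = 400 MPa): end bolts L_c = 41 − 33/2 = 24.5, R_n = min(1.2×24.5×6×400, 2.4×30×6×400) = 70.56 kN/bolt; interior L_c = 111 − 33 = 78, R_n = 172.8 kN/bolt. φR_n = 0.75 × (2×70.56 + 4×172.8) = 624.2 kN.
Block shear: shear path 2×[41+2×111] = 2×263 mm, A_gv = 3156, A_nv = 2×(263 − 2.5×35)×6 = 2106 mm²; tension across gage: (86 − 1×35)×6 = 306 mm². R_n = min(0.6×400×2106, 0.6×250×3156) + 1.0×400×306 = min(505.44, 473.4) + 122.4 = 595.8 kN. φR_n = 0.75 × 595.8 = 446.9 kN.
Tension yield (gross): A_g = 314×6 = 1884 mm². φR_n = 0.90 × 250 × 1884 = 423.9 kN.
Governing: min(1491.8, 624.2, 446.9, 423.9) = 423.9 kN → gross-section yield.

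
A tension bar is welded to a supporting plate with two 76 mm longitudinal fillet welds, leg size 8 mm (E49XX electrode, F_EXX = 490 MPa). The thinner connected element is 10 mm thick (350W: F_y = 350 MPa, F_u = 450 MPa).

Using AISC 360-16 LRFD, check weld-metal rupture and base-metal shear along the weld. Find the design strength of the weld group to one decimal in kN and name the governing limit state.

189.6 kN (weld metal governs)

Weld metal: throat = 0.707×8 = 5.656 mm, L = 2×76 = 152 mm. φR_n = 0.75 × 0.6 × 490 × 5.656 × 152 = 189.6 kN.
Base metal shear (10 mm plate): yield φR_n = 1.0×0.6×350×10×152 = 319.2 kN; rupture φR_n = 0.75×0.6×450×10×152 = 307.8 kN; take 307.8 kN (rupture).
Governing: min(189.6, 307.8) = 189.6 kN → weld metal.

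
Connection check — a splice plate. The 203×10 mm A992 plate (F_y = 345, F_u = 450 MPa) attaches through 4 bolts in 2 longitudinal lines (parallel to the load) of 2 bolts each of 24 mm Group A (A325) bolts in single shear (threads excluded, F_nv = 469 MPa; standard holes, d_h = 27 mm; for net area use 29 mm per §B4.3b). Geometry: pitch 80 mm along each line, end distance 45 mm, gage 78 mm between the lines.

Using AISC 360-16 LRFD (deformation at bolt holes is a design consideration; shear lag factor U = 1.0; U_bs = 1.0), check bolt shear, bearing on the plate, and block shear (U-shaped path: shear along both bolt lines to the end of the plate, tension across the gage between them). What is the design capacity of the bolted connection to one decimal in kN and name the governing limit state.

495.5 kN (block shear governs)

Bolt shear: A_b = π(24)²/4 = 452.39 mm². φR_n = 0.75 × 469 × 452.39 × 4 × 1 = 636.5 kN.
Bearing (10 mm plate, F_u = 450 MPa): end bolts L_c = 45 − 27/2 = 31.5, R_n = min(1.2×31.5×10×450, 2.4×24×10×450) = 170.1 kN/bolt; interior L_c = 80 − 27 = 53, R_n = 259.2 kN/bolt. φR_n = 0.75 × (2×170.1 + 2×259.2) = 644.0 kN.
Block shear: shear path 2×[45+1×80] = 2×125 mm, A_gv = 2500, A_nv = 2×(125 − 1.5×29)×10 = 1630 mm²; tension across gage: (78 − 1×29)×10 = 490 mm². R_n = min(0.6×450×1630, 0.6×345×2500) + 1.0×450×490 = min(440.1, 517.5) + 220.5 = 660.6 kN. φR_n = 0.75 × 660.6 = 495.5 kN.
Governing: min(636.5, 644.0, 495.5) = 495.5 kN → block shear.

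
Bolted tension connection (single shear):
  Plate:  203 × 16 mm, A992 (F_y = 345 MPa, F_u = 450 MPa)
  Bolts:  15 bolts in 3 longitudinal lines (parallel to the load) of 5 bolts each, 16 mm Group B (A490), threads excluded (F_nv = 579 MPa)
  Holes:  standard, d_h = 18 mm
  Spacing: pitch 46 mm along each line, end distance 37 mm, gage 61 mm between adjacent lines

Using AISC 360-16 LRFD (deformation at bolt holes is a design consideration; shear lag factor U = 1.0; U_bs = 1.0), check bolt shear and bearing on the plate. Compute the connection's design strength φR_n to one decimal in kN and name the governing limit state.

Bolt shear: A_b = π(16)²/4 = 201.06 mm². φR_n = 0.75 × 579 × 201.06 × 15 × 1 = 1309.7 kN.
Bearing (16 mm plate, F_u = 450 MPa): end bolts L_c = 37 − 18/2 = 28, R_n = min(1.2×28×16×450, 2.4×16×16×450) = 241.92 kN/bolt; interior L_c = 46 − 18 = 28, R_n = 241.92 kN/bolt. φR_n = 0.75 × (3×241.92 + 12×241.92) = 2721.6 kN.
Governing: min(1309.7, 2721.6) = 1309.7 kN → bolt shear.

1309.7 kN (bolt shear governs)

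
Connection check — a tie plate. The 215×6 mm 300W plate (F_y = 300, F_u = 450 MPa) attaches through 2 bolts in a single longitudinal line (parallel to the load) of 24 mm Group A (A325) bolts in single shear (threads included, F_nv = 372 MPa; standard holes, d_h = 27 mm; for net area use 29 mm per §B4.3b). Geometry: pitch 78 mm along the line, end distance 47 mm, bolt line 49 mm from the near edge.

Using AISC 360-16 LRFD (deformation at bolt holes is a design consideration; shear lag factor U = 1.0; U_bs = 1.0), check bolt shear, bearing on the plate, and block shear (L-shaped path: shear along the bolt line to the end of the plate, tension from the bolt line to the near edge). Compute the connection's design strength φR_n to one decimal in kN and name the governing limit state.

168.9 kN (block shear governs)

Bolt shear: A_b = π(24)²/4 = 452.39 mm². φR_n = 0.75 × 372 × 452.39 × 2 × 1 = 252.4 kN.
Bearing (6 mm plate, F_u = 450 MPa): end bolts L_c = 47 − 27/2 = 33.5, R_n = min(1.2×33.5×6×450, 2.4×24×6×450) = 108.54 kN/bolt; interior L_c = 78 − 27 = 51, R_n = 155.52 kN/bolt. φR_n = 0.75 × (1×108.54 + 1×155.52) = 198.0 kN.
Block shear: shear path 1×[47+1×78] = 1×125 mm, A_gv = 750, A_nv = 1×(125 − 1.5×29)×6 = 489 mm²; tension to near edge: (49 − 0.5×29)×6 = 207 mm². R_n = min(0.6×450×489, 0.6×300×750) + 1.0×450×207 = min(132.03, 135) + 93.15 = 225.18 kN. φR_n = 0.75 × 225.18 = 168.9 kN.
Governing: min(252.4, 198.0, 168.9) = 168.9 kN → block shear.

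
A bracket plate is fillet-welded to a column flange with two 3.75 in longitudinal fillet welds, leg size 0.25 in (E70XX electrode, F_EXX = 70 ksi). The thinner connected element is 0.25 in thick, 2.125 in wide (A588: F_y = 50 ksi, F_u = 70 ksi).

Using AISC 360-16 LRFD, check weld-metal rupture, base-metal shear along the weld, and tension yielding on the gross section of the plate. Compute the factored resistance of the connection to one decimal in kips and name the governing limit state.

Weld metal: throat = 0.707×0.25 = 0.17675 in, L = 2×3.75 = 7.5 in. φR_n = 0.75 × 0.6 × 70 × 0.17675 × 7.5 = 41.8 kips.
Base metal shear (0.25 in plate): yield φR_n = 1.0×0.6×50×0.25×7.5 = 56.3 kips; rupture φR_n = 0.75×0.6×70×0.25×7.5 = 59.1 kips; take 56.3 kips (yield).
Tension yield (gross): A_g = 2.125×0.25 = 0.53125 in². φR_n = 0.90 × 50 × 0.53125 = 23.9 kips.
Governing: min(41.8, 56.3, 23.9) = 23.9 kips → gross-section yield.

23.9 kips (gross-section yield governs)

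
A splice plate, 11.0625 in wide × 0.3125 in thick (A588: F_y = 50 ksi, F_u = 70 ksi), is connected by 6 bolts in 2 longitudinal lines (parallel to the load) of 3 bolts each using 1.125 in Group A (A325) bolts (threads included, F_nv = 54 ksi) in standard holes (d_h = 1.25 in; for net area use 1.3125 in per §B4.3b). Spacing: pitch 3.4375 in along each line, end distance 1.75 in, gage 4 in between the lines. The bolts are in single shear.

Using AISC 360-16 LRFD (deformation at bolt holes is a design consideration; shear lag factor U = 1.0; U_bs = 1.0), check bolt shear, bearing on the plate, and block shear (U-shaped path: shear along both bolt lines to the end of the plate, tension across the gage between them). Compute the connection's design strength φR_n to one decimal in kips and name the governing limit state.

149.3 kips (block shear governs)

Bolt shear: A_b = π(1.125)²/4 = 0.99402 in². φR_n = 0.75 × 54 × 0.99402 × 6 × 1 = 241.5 kips.
Bearing (0.3125 in plate, F_u = 70 ksi): end bolts L_c = 1.75 − 1.25/2 = 1.125, R_n = min(1.2×1.125×0.3125×70, 2.4×1.125×0.3125×70) = 29.531 kips/bolt; interior L_c = 3.4375 − 1.25 = 2.1875, R_n = 57.422 kips/bolt. φR_n = 0.75 × (2×29.531 + 4×57.422) = 216.6 kips.
Block shear: shear path 2×[1.75+2×3.4375] = 2×8.625 in, A_gv = 5.3906, A_nv = 2×(8.625 − 2.5×1.3125)×0.3125 = 3.3398 in²; tension across gage: (4 − 1×1.3125)×0.3125 = 0.83984 in². R_n = min(0.6×70×3.3398, 0.6×50×5.3906) + 1.0×70×0.83984 = min(140.27, 161.72) + 58.789 = 199.06 kips. φR_n = 0.75 × 199.06 = 149.3 kips.
Governing: min(241.5, 216.6, 149.3) = 149.3 kips → block shear.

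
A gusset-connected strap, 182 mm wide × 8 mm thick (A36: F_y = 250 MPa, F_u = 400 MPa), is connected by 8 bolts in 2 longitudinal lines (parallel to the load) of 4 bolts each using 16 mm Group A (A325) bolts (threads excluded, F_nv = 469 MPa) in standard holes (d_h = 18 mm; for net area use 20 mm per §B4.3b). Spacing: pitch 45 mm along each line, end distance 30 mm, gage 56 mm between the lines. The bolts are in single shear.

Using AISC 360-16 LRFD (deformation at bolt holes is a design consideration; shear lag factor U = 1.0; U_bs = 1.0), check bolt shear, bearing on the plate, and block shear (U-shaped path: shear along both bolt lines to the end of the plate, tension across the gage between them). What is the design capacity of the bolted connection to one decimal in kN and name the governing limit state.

Bolt shear: A_b = π(16)²/4 = 201.06 mm². φR_n = 0.75 × 469 × 201.06 × 8 × 1 = 565.8 kN.
Bearing (8 mm plate, F_u = 400 MPa): end bolts L_c = 30 − 18/2 = 21, R_n = min(1.2×21×8×400, 2.4×16×8×400) = 80.64 kN/bolt; interior L_c = 45 − 18 = 27, R_n = 103.68 kN/bolt. φR_n = 0.75 × (2×80.64 + 6×103.68) = 587.5 kN.
Block shear: shear path 2×[30+3×45] = 2×165 mm, A_gv = 2640, A_nv = 2×(165 − 3.5×20)×8 = 1520 mm²; tension across gage: (56 − 1×20)×8 = 288 mm². R_n = min(0.6×400×1520, 0.6×250×2640) + 1.0×400×288 = min(364.8, 396) + 115.2 = 480 kN. φR_n = 0.75 × 480 = 360.0 kN.
Governing: min(565.8, 587.5, 360.0) = 360.0 kN → block shear.

360.0 kN (block shear governs)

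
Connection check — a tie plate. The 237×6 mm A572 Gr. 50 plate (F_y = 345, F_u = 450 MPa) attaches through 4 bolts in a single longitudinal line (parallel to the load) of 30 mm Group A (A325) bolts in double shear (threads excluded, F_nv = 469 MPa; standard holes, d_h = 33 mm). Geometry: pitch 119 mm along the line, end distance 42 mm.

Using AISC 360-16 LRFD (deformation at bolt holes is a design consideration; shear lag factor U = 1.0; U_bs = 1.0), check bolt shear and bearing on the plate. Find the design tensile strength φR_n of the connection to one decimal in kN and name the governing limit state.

Bolt shear: A_b = π(30)²/4 = 706.86 mm². φR_n = 0.75 × 469 × 706.86 × 4 × 2 = 1989.1 kN.
Bearing (6 mm plate, F_u = 450 MPa): end bolts L_c = 42 − 33/2 = 25.5, R_n = min(1.2×25.5×6×450, 2.4×30×6×450) = 82.62 kN/bolt; interior L_c = 119 − 33 = 86, R_n = 194.4 kN/bolt. φR_n = 0.75 × (1×82.62 + 3×194.4) = 499.4 kN.
Governing: min(1989.1, 499.4) = 499.4 kN → bearing.

499.4 kN (bearing governs)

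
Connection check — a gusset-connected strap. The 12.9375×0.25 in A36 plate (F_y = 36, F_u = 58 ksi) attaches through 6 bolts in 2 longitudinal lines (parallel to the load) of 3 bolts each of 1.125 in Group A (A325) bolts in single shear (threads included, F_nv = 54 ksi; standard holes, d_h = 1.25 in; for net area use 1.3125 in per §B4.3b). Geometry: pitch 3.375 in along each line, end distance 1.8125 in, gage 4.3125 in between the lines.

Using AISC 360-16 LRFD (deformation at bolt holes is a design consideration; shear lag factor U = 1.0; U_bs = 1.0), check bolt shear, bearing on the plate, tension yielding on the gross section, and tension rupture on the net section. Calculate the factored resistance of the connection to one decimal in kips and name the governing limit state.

Bolt shear: A_b = π(1.125)²/4 = 0.99402 in². φR_n = 0.75 × 54 × 0.99402 × 6 × 1 = 241.5 kips.
Bearing (0.25 in plate, F_u = 58 ksi): end bolts L_c = 1.8125 − 1.25/2 = 1.1875, R_n = min(1.2×1.1875×0.25×58, 2.4×1.125×0.25×58) = 20.663 kips/bolt; interior L_c = 3.375 − 1.25 = 2.125, R_n = 36.975 kips/bolt. φR_n = 0.75 × (2×20.663 + 4×36.975) = 141.9 kips.
Tension yield (gross): A_g = 12.9375×0.25 = 3.2344 in². φR_n = 0.90 × 36 × 3.2344 = 104.8 kips.
Tension rupture (net): A_n = (12.9375 − 2×1.3125)×0.25 = 2.5781 in² (U = 1.0, A_e = A_n). φR_n = 0.75 × 58 × 2.5781 = 112.1 kips.
Governing: min(241.5, 141.9, 104.8, 112.1) = 104.8 kips → gross-section yield.

104.8 kips (gross-section yield governs)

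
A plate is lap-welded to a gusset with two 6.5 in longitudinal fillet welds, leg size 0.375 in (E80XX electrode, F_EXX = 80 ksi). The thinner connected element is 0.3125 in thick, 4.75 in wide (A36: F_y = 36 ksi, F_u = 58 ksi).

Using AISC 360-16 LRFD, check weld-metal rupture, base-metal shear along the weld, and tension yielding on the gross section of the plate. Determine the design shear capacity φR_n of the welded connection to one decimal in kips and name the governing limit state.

Weld metal: throat = 0.707×0.375 = 0.26513 in, L = 2×6.5 = 13 in. φR_n = 0.75 × 0.6 × 80 × 0.26513 × 13 = 124.1 kips.
Base metal shear (0.3125 in plate): yield φR_n = 1.0×0.6×36×0.3125×13 = 87.8 kips; rupture φR_n = 0.75×0.6×58×0.3125×13 = 106.0 kips; take 87.8 kips (yield).
Tension yield (gross): A_g = 4.75×0.3125 = 1.4844 in². φR_n = 0.90 × 36 × 1.4844 = 48.1 kips.
Governing: min(124.1, 87.8, 48.1) = 48.1 kips → gross-section yield.

48.1 kips (gross-section yield governs)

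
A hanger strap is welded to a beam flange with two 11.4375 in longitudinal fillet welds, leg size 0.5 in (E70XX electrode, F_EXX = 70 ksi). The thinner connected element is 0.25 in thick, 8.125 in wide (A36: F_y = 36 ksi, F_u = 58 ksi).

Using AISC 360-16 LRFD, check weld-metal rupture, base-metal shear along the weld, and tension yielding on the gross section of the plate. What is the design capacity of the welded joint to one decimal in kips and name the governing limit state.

Weld metal: throat = 0.707×0.5 = 0.3535 in, L = 2×11.4375 = 22.875 in. φR_n = 0.75 × 0.6 × 70 × 0.3535 × 22.875 = 254.7 kips.
Base metal shear (0.25 in plate): yield φR_n = 1.0×0.6×36×0.25×22.875 = 123.5 kips; rupture φR_n = 0.75×0.6×58×0.25×22.875 = 149.3 kips; take 123.5 kips (yield).
Tension yield (gross): A_g = 8.125×0.25 = 2.0313 in². φR_n = 0.90 × 36 × 2.0313 = 65.8 kips.
Governing: min(254.7, 123.5, 65.8) = 65.8 kips → gross-section yield.

65.8 kips (gross-section yield governs)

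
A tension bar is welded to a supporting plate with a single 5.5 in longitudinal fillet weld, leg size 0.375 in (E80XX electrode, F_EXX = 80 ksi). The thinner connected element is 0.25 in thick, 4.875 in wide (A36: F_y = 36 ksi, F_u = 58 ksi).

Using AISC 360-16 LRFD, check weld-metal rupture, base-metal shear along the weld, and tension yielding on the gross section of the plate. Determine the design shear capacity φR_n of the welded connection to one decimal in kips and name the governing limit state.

Weld metal: throat = 0.707×0.375 = 0.26513 in, L = 5.5 in. φR_n = 0.75 × 0.6 × 80 × 0.26513 × 5.5 = 52.5 kips.
Base metal shear (0.25 in plate): yield φR_n = 1.0×0.6×36×0.25×5.5 = 29.7 kips; rupture φR_n = 0.75×0.6×58×0.25×5.5 = 35.9 kips; take 29.7 kips (yield).
Tension yield (gross): A_g = 4.875×0.25 = 1.2188 in². φR_n = 0.90 × 36 × 1.2188 = 39.5 kips.
Governing: min(52.5, 29.7, 39.5) = 29.7 kips → base-metal shear.

29.7 kips (base-metal shear governs)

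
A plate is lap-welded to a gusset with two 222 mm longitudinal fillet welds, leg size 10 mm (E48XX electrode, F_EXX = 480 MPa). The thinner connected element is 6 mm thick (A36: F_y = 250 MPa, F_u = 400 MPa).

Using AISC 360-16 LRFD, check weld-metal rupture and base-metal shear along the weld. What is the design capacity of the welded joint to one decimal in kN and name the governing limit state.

Weld metal: throat = 0.707×10 = 7.07 mm, L = 2×222 = 444 mm. φR_n = 0.75 × 0.6 × 480 × 7.07 × 444 = 678.0 kN.
Base metal shear (6 mm plate): yield φR_n = 1.0×0.6×250×6×444 = 399.6 kN; rupture φR_n = 0.75×0.6×400×6×444 = 479.5 kN; take 399.6 kN (yield).
Governing: min(678.0, 399.6) = 399.6 kN → base-metal shear.

399.6 kN (base-metal shear governs)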